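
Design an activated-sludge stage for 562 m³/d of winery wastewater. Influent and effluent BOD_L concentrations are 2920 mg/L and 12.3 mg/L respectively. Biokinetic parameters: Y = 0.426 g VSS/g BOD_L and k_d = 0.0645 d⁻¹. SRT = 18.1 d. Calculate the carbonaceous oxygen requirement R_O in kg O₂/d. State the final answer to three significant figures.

R_O ≈ 1180 kg O₂/d

Y_obs = Y / (1 + k_d θ_c) = 0.426 / (1 + 0.0645 × 18.1) = 0.426 / 2.167 = 0.1965.
ΔS = 2920 − 12.3 = 2908 mg/L, so the substrate removal rate is 562 × 2908/1000 = 1634 kg BOD_L/d.
Biomass synthesised: P_X = Y_obs × 1634 = 321.2 kg VSS/d.
Carbonaceous O₂ demand = substrate oxidised − cell-mass equivalent = 1634 − 1.42 × 321.2 = 1178 kg O₂/d.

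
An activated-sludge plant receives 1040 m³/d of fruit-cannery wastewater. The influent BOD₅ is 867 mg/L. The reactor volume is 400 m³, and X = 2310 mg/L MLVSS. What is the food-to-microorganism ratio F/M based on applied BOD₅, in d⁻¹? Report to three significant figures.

F/M = applied load / biomass = Q·S₀/(V·X) = 1040 × 867 / (400.0 × 2310) = 0.9758 d⁻¹.

F/M ≈ 0.976 d⁻¹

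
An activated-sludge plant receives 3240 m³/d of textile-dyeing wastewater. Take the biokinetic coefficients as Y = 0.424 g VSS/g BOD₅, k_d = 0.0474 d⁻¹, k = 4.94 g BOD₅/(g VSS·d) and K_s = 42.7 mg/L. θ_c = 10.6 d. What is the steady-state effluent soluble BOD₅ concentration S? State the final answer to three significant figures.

S ≈ 3.10 mg/L

For a completely mixed reactor with recycle the Lawrence–McCarty relation gives S = K_s·(1 + k_d·θ_c) / [θ_c·(Y·k − k_d) − 1] = 42.7 × (1 + 0.0474 × 10.6) / [10.6 × (0.424 × 4.94 − 0.0474) − 1] = 64.15 / 20.70 = 3.099 mg/L.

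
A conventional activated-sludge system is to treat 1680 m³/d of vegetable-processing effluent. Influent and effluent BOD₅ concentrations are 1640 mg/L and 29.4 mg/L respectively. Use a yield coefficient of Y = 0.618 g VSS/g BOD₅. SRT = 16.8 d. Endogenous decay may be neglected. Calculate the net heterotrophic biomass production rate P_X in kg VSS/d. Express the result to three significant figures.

P_X ≈ 1670 kg VSS/d

Since k_d ≈ 0, Y_obs = Y = 0.618 g VSS/g BOD₅.
Substrate removed = Q·(S₀ − S) = 1680 m³/d × (1640 − 29.4) g/m³ = 2.71×10^6 g/d = 2706 kg/d.
Biomass produced: P_X = Y_obs·Q·ΔS = 0.6180 × 2706 ≈ 1672 kg VSS/d.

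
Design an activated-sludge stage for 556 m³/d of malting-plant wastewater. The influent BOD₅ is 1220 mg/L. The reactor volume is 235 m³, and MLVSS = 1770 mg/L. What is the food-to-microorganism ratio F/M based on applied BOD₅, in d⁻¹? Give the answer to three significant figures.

Food-to-microorganism ratio F/M = Q S₀ / (V X) = 556 × 1220 / (235.0 × 1770) = 1.631 d⁻¹.

F/M ≈ 1.63 d⁻¹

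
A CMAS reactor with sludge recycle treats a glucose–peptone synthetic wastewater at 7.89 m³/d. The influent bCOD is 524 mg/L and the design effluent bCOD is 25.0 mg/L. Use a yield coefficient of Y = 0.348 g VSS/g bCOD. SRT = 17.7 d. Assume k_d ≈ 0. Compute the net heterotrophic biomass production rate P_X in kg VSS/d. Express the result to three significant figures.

With endogenous decay neglected, the observed yield equals the true yield: Y_obs = Y = 0.348 g VSS/g bCOD.
Substrate removed = Q·(S₀ − S) = 7.89 m³/d × (524 − 25.0) g/m³ = 3.94×10^3 g/d = 3.937 kg/d.
Net biomass production P_X = Y_obs × Q·(S₀ − S) = 0.3480 × 3.937 = 1.370 kg VSS/d.

P_X ≈ 1.37 kg VSS/d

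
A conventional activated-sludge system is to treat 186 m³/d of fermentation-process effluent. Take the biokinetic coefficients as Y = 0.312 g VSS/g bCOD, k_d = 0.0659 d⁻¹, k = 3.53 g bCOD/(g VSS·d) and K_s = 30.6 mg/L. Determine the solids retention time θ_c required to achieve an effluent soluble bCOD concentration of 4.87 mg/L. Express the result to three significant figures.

θ_c ≈ 11.7 d

At the target effluent, Y k S/(K_s+S) = 0.312×3.53×4.87/35.47 = 0.1512 d⁻¹.
Then 1/θ_c = μ − k_d = 0.1512 − 0.0659 = 0.08532 d⁻¹, giving θ_c = 11.72 d.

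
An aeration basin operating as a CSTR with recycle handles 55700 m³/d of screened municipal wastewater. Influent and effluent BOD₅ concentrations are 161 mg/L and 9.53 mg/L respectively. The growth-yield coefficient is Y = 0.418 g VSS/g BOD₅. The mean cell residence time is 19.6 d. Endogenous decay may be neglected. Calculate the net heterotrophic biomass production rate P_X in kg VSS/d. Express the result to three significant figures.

Since k_d ≈ 0, Y_obs = Y = 0.418 g VSS/g BOD₅.
Mass of BOD₅ removed per day: Q(S₀ − S) = 55700 × 151.5 g/m³ = 8437 kg/d.
Biomass produced: P_X = Y_obs·Q·ΔS = 0.4180 × 8437 ≈ 3527 kg VSS/d.

P_X ≈ 3530 kg VSS/d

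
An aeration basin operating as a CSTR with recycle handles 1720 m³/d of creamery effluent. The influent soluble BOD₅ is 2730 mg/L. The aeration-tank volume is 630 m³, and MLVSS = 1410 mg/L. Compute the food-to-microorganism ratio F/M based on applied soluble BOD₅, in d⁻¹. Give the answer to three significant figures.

Food-to-microorganism ratio F/M = Q S₀ / (V X) = 1720 × 2730 / (630.0 × 1410) = 5.286 d⁻¹.

F/M ≈ 5.29 d⁻¹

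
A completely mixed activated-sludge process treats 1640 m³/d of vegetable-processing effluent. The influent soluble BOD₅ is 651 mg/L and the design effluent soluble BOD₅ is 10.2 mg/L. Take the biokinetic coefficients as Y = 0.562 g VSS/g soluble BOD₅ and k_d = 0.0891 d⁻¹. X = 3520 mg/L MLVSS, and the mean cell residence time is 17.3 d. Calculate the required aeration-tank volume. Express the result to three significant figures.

Steady-state biomass mass balance: V·X·(1 + k_d·θ_c) = Y·Q·(S₀ − S)·θ_c, so V = 0.562 × 1640 × (651 − 10.2) × 17.3 / [3520 × (1 + 0.0891 × 17.3)] = 1.02×10^7 / 8946 = 1142 m³.

V ≈ 1140 m³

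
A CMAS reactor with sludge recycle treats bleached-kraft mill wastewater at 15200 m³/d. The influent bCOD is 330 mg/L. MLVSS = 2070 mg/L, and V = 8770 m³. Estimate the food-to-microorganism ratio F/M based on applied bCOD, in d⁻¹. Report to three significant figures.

Food-to-microorganism ratio F/M = Q S₀ / (V X) = 15200 × 330 / (8770 × 2070) = 0.2763 d⁻¹.

F/M ≈ 0.276 d⁻¹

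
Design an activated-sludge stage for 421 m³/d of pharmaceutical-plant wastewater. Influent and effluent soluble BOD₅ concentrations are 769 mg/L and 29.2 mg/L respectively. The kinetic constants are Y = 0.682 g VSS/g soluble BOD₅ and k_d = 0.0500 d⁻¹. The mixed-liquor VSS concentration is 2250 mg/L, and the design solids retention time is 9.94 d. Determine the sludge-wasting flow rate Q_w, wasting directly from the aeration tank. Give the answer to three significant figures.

Q_w ≈ 63.1 m³/d

Steady-state biomass mass balance: V·X·(1 + k_d·θ_c) = Y·Q·(S₀ − S)·θ_c, so V = 0.682 × 421 × (769 − 29.2) × 9.94 / [2250 × (1 + 0.0500 × 9.94)] = 2.11×10^6 / 3368 = 626.8 m³.
For wasting at MLVSS concentration, Q_w = V/θ_c = 626.8/9.94 = 63.06 m³/d.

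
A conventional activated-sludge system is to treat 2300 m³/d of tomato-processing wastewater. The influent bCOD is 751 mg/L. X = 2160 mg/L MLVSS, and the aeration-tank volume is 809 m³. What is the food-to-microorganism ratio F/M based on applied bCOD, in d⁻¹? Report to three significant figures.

Food-to-microorganism ratio F/M = Q S₀ / (V X) = 2300 × 751 / (809.0 × 2160) = 0.9885 d⁻¹.

F/M ≈ 0.988 d⁻¹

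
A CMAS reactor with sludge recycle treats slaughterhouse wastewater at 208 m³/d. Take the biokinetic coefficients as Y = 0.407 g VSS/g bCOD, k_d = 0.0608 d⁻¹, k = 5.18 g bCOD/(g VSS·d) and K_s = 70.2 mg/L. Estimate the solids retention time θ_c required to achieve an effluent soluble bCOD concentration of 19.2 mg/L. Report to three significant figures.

θ_c ≈ 2.55 d

At the target effluent, Y k S/(K_s+S) = 0.407×5.18×19.2/89.40 = 0.4528 d⁻¹.
Then 1/θ_c = μ − k_d = 0.4528 − 0.0608 = 0.3920 d⁻¹, giving θ_c = 2.551 d.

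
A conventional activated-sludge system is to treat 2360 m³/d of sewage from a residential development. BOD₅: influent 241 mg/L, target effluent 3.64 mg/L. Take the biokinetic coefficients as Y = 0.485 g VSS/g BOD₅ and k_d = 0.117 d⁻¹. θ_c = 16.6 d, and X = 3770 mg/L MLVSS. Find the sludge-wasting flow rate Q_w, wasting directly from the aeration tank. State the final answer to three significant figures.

Q_w ≈ 24.5 m³/d

From the SRT design equation V = Y Q (S₀−S) θ_c / [X (1 + k_d θ_c)] = 0.485 × 2360 × (241 − 3.64) × 16.6 / [3770 × (1 + 0.117 × 16.6)] = 4.51×10^6 / 11092 = 406.6 m³.
For wasting at MLVSS concentration, Q_w = V/θ_c = 406.6/16.6 = 24.49 m³/d.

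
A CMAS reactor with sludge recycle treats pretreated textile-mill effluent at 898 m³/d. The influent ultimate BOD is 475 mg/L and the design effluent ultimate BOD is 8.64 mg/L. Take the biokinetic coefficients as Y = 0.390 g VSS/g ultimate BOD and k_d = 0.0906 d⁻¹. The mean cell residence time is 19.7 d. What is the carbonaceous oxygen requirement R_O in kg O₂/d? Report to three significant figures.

Correct the yield for decay: Y_obs = Y/(1 + k_d θ_c) = 0.390 / (1 + 0.0906 × 19.7) = 0.390 / 2.785 = 0.1400.
ΔS = 475 − 8.64 = 466.4 mg/L, so the substrate removal rate is 898 × 466.4/1000 = 418.8 kg ultimate BOD/d.
Net sludge production P_X = 0.1400 × 418.8 = 58.65 kg VSS/d.
R_O = Q·(S₀ − S) − 1.42·P_X = 418.8 − 1.42 × 58.65 = 335.5 kg O₂/d.

R_O ≈ 336 kg O₂/d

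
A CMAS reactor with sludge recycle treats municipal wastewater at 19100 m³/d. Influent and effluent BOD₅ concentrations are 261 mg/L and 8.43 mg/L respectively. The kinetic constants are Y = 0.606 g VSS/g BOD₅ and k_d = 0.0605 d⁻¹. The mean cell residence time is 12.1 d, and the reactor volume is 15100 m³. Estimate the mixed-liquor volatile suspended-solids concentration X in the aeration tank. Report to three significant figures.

X = Y·Q·ΔS·θ_c / [V·(1 + k_d θ_c)] = 0.606 × 19100 × (261 − 8.43) × 12.1 / [15100 × (1 + 0.0605 × 12.1)] = 1352 mg/L.

X ≈ 1350 mg/L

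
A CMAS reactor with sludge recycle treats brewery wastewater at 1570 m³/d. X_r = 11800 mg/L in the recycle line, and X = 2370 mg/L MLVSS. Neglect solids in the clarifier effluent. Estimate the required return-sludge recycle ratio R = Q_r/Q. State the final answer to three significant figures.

Mass balance around the secondary clarifier (neglecting effluent solids): R = X / (X_r − X) = 2370 / (11800 − 2370) = 0.2513.

R ≈ 0.251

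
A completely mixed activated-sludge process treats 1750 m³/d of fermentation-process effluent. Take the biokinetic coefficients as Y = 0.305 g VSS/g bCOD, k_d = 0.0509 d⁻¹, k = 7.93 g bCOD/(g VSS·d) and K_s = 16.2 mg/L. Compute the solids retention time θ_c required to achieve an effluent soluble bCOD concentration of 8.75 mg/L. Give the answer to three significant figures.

θ_c ≈ 1.25 d

Specific growth rate at S = 8.75 mg/L: μ = YkS/(K_s+S) = 0.305·7.93·8.75/(16.2+8.75) = 0.8482 d⁻¹.
Then 1/θ_c = μ − k_d = 0.8482 − 0.0509 = 0.7973 d⁻¹, giving θ_c = 1.254 d.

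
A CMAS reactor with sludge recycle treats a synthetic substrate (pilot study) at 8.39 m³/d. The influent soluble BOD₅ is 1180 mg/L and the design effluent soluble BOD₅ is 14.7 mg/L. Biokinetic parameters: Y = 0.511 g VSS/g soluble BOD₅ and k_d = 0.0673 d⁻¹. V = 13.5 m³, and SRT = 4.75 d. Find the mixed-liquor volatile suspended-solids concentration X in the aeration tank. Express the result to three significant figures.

X ≈ 1330 mg/L

From V·X·(1 + k_d·θ_c) = Y·Q·(S₀ − S)·θ_c: X = 0.511 × 8.39 × (1180 − 14.7) × 4.75 / [13.5 × (1 + 0.0673 × 4.75)] = 1332 mg/L.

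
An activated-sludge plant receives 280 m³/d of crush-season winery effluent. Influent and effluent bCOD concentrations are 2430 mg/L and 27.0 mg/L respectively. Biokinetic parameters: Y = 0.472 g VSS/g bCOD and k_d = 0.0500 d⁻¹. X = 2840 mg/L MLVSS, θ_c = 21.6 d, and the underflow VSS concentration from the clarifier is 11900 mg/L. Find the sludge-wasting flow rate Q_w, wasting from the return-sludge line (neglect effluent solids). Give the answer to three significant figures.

Q_w ≈ 12.8 m³/d

From the SRT design equation V = Y Q (S₀−S) θ_c / [X (1 + k_d θ_c)] = 0.472 × 280 × (2430 − 27.0) × 21.6 / [2840 × (1 + 0.0500 × 21.6)] = 6.86×10^6 / 5907 = 1161 m³.
θ_c = V·X/(Q_w·X_r) when wasting from the recycle, so Q_w = V·X/(θ_c·X_r) = 1161 × 2840 / (21.6 × 11900) = 12.83 m³/d.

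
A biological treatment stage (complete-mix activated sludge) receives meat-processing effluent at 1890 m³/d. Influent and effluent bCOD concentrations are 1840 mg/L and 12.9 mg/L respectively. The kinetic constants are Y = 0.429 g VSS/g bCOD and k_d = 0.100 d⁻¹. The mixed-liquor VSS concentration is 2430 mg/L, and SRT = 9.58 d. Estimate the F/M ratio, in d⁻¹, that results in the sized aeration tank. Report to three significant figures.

F/M ≈ 0.480 d⁻¹

Rearranging the biomass balance for a CMAS with decay, V = Y·Q·ΔS·θ_c / [X·(1+k_d θ_c)] = 0.429 × 1890 × (1840 − 12.9) × 9.58 / [2430 × (1 + 0.100 × 9.58)] = 1.42×10^7 / 4758 = 2983 m³.
F/M = Q·S₀ / (V·X) = 1890 × 1840 / (2983 × 2430) = 0.4798 g bCOD·(g VSS·d)⁻¹.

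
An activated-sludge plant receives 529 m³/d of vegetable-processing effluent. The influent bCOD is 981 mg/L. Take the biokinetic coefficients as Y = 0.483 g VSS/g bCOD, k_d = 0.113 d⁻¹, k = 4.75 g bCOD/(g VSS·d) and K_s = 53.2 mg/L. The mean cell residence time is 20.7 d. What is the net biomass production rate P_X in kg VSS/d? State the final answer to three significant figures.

P_X ≈ 74.8 kg VSS/d

From the Monod/SRT balance for a CMAS, S = K_s·(1+k_d θ_c)/[θ_c·(Y k − k_d) − 1] = 53.2 × (1 + 0.113 × 20.7) / [20.7 × (0.483 × 4.75 − 0.113) − 1] = 177.6 / 44.15 = 4.023 mg/L.
Y_obs = Y / (1 + k_d θ_c) = 0.483 / (1 + 0.113 × 20.7) = 0.483 / 3.339 = 0.1446.
Q·(S₀ − S) = 529 × (981 − 4.02) × 10⁻³ = 516.8 kg/d removed.
P_X = Y_obs · Q(S₀ − S) = 0.1446 × 516.8 = 74.76 kg VSS/d.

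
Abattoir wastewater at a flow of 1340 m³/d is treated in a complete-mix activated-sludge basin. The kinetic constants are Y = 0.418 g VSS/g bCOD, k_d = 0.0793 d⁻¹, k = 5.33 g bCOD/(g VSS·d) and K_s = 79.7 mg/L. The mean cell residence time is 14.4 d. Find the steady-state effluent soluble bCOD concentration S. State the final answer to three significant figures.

For a completely mixed reactor with recycle the Lawrence–McCarty relation gives S = K_s·(1 + k_d·θ_c) / [θ_c·(Y·k − k_d) − 1] = 79.7 × (1 + 0.0793 × 14.4) / [14.4 × (0.418 × 5.33 − 0.0793) − 1] = 170.7 / 29.94 = 5.702 mg/L.

S ≈ 5.70 mg/L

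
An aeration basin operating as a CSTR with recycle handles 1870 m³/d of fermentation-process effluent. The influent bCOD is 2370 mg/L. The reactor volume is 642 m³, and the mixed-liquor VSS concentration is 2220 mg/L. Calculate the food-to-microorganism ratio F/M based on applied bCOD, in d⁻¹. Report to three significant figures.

F/M = applied load / biomass = Q·S₀/(V·X) = 1870 × 2370 / (642.0 × 2220) = 3.110 d⁻¹.

F/M ≈ 3.11 d⁻¹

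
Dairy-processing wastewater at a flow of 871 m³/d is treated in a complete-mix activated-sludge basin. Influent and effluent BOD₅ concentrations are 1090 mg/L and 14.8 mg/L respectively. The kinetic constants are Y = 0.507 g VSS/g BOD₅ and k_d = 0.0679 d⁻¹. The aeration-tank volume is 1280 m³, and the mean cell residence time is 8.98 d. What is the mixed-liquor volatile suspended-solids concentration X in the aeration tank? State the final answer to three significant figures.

X ≈ 2070 mg/L

Solving the biomass balance for X: X = Y Q (S₀−S) θ_c / [V (1+k_d θ_c)] = 0.507 × 871 × (1090 − 14.8) × 8.98 / [1280 × (1 + 0.0679 × 8.98)] = 2069 mg/L.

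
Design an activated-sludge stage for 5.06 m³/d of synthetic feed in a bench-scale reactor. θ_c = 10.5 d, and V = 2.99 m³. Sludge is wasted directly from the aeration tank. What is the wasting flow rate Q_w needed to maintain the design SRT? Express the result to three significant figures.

Q_w ≈ 0.285 m³/d

With mixed-liquor wasting, θ_c = V/Q_w, so Q_w = V/θ_c = 2.990/10.5 = 0.2848 m³/d.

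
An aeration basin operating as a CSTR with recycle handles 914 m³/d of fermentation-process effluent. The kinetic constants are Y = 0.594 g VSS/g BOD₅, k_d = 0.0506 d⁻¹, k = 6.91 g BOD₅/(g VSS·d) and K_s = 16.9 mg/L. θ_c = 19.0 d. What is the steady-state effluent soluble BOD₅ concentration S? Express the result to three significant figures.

S ≈ 0.436 mg/L

Effluent substrate depends only on kinetics and SRT: S = K_s(1 + k_d θ_c) / [θ_c(Yk − k_d) − 1] = 16.9 × (1 + 0.0506 × 19.0) / [19.0 × (0.594 × 6.91 − 0.0506) − 1] = 33.15 / 76.02 = 0.4360 mg/L.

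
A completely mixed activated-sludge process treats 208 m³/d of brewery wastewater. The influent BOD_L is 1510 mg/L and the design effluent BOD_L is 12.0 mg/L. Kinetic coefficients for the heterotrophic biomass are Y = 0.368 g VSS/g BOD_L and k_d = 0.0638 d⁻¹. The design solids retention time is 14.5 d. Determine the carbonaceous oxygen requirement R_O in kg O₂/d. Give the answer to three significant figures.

R_O ≈ 227 kg O₂/d

Observed yield with endogenous decay: Y_obs = Y / (1 + k_d·θ_c) = 0.368 / (1 + 0.0638 × 14.5) = 0.368 / 1.925 = 0.1912 g VSS/g BOD_L.
Q·(S₀ − S) = 208 × (1510 − 12.0) × 10⁻³ = 311.6 kg/d removed.
Net sludge production P_X = 0.1912 × 311.6 = 59.56 kg VSS/d.
Carbonaceous O₂ demand = substrate oxidised − cell-mass equivalent = 311.6 − 1.42 × 59.56 = 227.0 kg O₂/d.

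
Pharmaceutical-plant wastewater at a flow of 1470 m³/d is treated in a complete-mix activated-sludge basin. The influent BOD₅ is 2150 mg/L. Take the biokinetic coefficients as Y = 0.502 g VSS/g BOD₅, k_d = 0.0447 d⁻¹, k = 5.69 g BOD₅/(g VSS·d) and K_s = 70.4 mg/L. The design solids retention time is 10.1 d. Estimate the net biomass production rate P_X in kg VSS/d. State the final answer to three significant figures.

P_X ≈ 1090 kg VSS/d

From the Monod/SRT balance for a CMAS, S = K_s·(1+k_d θ_c)/[θ_c·(Y k − k_d) − 1] = 70.4 × (1 + 0.0447 × 10.1) / [10.1 × (0.502 × 5.69 − 0.0447) − 1] = 102.2 / 27.40 = 3.730 mg/L.
Correct the yield for decay: Y_obs = Y/(1 + k_d θ_c) = 0.502 / (1 + 0.0447 × 10.1) = 0.502 / 1.451 = 0.3459.
Substrate removed = Q·(S₀ − S) = 1470 m³/d × (2150 − 3.73) g/m³ = 3.16×10^6 g/d = 3155 kg/d.
Biomass produced: P_X = Y_obs·Q·ΔS = 0.3459 × 3155 ≈ 1091 kg VSS/d.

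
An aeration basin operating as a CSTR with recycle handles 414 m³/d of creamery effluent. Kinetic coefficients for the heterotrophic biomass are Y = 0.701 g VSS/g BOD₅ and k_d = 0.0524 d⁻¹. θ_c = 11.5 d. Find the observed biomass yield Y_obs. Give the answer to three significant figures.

Y_obs ≈ 0.437 g VSS/g BOD₅

The observed yield is Y_obs = Y/(1 + k_d·θ_c) = 0.701 / (1 + 0.0524 × 11.5) = 0.701 / 1.603 = 0.4374 g VSS per g BOD₅ removed.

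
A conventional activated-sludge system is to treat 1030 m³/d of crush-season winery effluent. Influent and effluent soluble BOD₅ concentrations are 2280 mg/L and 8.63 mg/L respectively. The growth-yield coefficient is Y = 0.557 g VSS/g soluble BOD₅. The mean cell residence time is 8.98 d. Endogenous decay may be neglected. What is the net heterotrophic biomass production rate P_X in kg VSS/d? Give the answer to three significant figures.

With endogenous decay neglected, the observed yield equals the true yield: Y_obs = Y = 0.557 g VSS/g soluble BOD₅.
Substrate removed = Q·(S₀ − S) = 1030 m³/d × (2280 − 8.63) g/m³ = 2.34×10^6 g/d = 2340 kg/d.
Biomass produced: P_X = Y_obs·Q·ΔS = 0.5570 × 2340 ≈ 1303 kg VSS/d.

P_X ≈ 1300 kg VSS/d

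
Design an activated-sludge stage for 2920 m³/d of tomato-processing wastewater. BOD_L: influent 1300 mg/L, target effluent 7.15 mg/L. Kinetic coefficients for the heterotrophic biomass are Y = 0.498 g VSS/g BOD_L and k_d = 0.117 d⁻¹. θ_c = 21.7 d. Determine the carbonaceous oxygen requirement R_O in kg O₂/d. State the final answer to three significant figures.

R_O ≈ 3020 kg O₂/d

Observed yield with endogenous decay: Y_obs = Y / (1 + k_d·θ_c) = 0.498 / (1 + 0.117 × 21.7) = 0.498 / 3.539 = 0.1407 g VSS/g BOD_L.
Q·(S₀ − S) = 2920 × (1300 − 7.15) × 10⁻³ = 3775 kg/d removed.
P_X = Y_obs·Q·(S₀ − S) = 0.1407 × 3775 = 531.2 kg VSS/d.
Carbonaceous O₂ demand = substrate oxidised − cell-mass equivalent = 3775 − 1.42 × 531.2 = 3021 kg O₂/d.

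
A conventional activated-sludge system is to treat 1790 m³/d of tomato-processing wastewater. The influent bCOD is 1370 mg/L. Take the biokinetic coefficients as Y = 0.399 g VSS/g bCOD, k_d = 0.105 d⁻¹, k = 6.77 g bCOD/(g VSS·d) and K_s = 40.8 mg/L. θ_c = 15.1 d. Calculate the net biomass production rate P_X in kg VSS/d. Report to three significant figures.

P_X ≈ 378 kg VSS/d

Effluent substrate depends only on kinetics and SRT: S = K_s(1 + k_d θ_c) / [θ_c(Yk − k_d) − 1] = 40.8 × (1 + 0.105 × 15.1) / [15.1 × (0.399 × 6.77 − 0.105) − 1] = 105.5 / 38.20 = 2.761 mg/L.
Observed yield with endogenous decay: Y_obs = Y / (1 + k_d·θ_c) = 0.399 / (1 + 0.105 × 15.1) = 0.399 / 2.585 = 0.1543 g VSS/g bCOD.
Q·(S₀ − S) = 1790 × (1370 − 2.76) × 10⁻³ = 2447 kg/d removed.
Biomass produced: P_X = Y_obs·Q·ΔS = 0.1543 × 2447 ≈ 377.7 kg VSS/d.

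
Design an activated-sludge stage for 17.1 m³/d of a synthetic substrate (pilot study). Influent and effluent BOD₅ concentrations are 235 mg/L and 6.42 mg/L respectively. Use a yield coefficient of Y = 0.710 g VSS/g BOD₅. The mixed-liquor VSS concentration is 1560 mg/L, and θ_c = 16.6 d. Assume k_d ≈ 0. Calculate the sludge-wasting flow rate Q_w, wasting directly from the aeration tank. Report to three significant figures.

Biomass mass balance (decay neglected): V·X = Y·Q·(S₀ − S)·θ_c, so V = 0.710 × 17.1 × (235 − 6.42) × 16.6 / 1560 = 29.53 m³.
For wasting at MLVSS concentration, Q_w = V/θ_c = 29.53/16.6 = 1.779 m³/d.

Q_w ≈ 1.78 m³/d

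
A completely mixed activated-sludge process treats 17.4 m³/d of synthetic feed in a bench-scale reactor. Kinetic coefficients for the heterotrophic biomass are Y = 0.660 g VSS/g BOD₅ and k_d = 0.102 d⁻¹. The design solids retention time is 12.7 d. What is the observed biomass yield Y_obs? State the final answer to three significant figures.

Y_obs ≈ 0.288 g VSS/g BOD₅

Observed yield with endogenous decay: Y_obs = Y / (1 + k_d·θ_c) = 0.660 / (1 + 0.102 × 12.7) = 0.660 / 2.295 = 0.2875 g VSS/g BOD₅.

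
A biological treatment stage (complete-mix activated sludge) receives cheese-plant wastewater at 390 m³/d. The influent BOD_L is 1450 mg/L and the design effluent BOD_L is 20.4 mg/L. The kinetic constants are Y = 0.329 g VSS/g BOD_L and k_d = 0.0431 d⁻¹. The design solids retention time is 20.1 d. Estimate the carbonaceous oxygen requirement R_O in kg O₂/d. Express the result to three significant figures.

R_O ≈ 418 kg O₂/d

Correct the yield for decay: Y_obs = Y/(1 + k_d θ_c) = 0.329 / (1 + 0.0431 × 20.1) = 0.329 / 1.866 = 0.1763.
Substrate removed = Q·(S₀ − S) = 390 m³/d × (1450 − 20.4) g/m³ = 5.58×10^5 g/d = 557.5 kg/d.
Net sludge production P_X = 0.1763 × 557.5 = 98.29 kg VSS/d.
Carbonaceous O₂ demand = substrate oxidised − cell-mass equivalent = 557.5 − 1.42 × 98.29 = 418.0 kg O₂/d.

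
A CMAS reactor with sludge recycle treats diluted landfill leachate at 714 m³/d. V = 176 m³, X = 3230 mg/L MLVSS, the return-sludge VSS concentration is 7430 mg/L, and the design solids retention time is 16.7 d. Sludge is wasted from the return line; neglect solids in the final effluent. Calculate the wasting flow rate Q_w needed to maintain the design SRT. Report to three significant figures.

Q_w = (V·X)/(θ_c X_r) = 176.0 × 3230 / (16.7 × 7430) = 4.582 m³/d.

Q_w ≈ 4.58 m³/d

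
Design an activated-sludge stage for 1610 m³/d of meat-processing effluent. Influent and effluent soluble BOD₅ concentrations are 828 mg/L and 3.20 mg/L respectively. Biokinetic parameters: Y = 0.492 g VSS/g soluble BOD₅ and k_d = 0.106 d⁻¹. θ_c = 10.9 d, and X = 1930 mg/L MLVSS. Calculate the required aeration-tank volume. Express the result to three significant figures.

From the SRT design equation V = Y Q (S₀−S) θ_c / [X (1 + k_d θ_c)] = 0.492 × 1610 × (828 − 3.20) × 10.9 / [1930 × (1 + 0.106 × 10.9)] = 7.12×10^6 / 4160 = 1712 m³.

V ≈ 1710 m³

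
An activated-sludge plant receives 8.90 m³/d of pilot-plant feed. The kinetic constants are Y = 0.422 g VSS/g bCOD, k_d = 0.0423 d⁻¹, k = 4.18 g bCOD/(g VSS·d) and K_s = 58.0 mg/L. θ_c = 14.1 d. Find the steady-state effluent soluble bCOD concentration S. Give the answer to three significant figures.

Effluent substrate depends only on kinetics and SRT: S = K_s(1 + k_d θ_c) / [θ_c(Yk − k_d) − 1] = 58.0 × (1 + 0.0423 × 14.1) / [14.1 × (0.422 × 4.18 − 0.0423) − 1] = 92.59 / 23.28 = 3.978 mg/L.

S ≈ 3.98 mg/L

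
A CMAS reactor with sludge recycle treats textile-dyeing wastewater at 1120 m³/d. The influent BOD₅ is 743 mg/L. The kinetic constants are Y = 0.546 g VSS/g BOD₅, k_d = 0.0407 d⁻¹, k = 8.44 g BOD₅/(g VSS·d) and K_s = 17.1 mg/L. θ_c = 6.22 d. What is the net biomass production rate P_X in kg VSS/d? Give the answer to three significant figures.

For a completely mixed reactor with recycle the Lawrence–McCarty relation gives S = K_s·(1 + k_d·θ_c) / [θ_c·(Y·k − k_d) − 1] = 17.1 × (1 + 0.0407 × 6.22) / [6.22 × (0.546 × 8.44 − 0.0407) − 1] = 21.43 / 27.41 = 0.7818 mg/L.
Observed yield with endogenous decay: Y_obs = Y / (1 + k_d·θ_c) = 0.546 / (1 + 0.0407 × 6.22) = 0.546 / 1.253 = 0.4357 g VSS/g BOD₅.
Substrate removed = Q·(S₀ − S) = 1120 m³/d × (743 − 0.782) g/m³ = 8.31×10^5 g/d = 831.3 kg/d.
So the net sludge growth is P_X = 0.4357 × 831.3 = 362.2 kg VSS/d.

P_X ≈ 362 kg VSS/d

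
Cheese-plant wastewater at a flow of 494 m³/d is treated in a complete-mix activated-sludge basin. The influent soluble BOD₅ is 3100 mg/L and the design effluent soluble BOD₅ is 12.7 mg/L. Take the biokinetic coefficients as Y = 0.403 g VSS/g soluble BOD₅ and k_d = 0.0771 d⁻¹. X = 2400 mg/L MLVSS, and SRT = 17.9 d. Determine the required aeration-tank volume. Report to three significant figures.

V ≈ 1930 m³

Steady-state biomass mass balance: V·X·(1 + k_d·θ_c) = Y·Q·(S₀ − S)·θ_c, so V = 0.403 × 494 × (3100 − 12.7) × 17.9 / [2400 × (1 + 0.0771 × 17.9)] = 1.1×10^7 / 5712 = 1926 m³.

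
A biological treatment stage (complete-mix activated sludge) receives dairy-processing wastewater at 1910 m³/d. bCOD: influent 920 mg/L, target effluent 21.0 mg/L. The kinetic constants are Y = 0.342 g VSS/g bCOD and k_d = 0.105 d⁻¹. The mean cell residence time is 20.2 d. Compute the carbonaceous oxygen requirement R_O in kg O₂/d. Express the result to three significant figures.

The observed yield is Y_obs = Y/(1 + k_d·θ_c) = 0.342 / (1 + 0.105 × 20.2) = 0.342 / 3.121 = 0.1096 g VSS per g bCOD removed.
Mass of bCOD removed per day: Q(S₀ − S) = 1910 × 899.0 g/m³ = 1717 kg/d.
Net sludge production P_X = 0.1096 × 1717 = 188.2 kg VSS/d.
R_O = Q·ΔS − 1.42 P_X = 1717 − 267.2 = 1450 kg O₂/d.

R_O ≈ 1450 kg O₂/d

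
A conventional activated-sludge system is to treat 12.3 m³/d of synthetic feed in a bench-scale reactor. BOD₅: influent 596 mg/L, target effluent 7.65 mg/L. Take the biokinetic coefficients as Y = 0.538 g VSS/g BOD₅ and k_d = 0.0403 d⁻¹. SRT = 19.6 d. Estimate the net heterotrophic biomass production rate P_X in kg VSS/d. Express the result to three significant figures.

P_X ≈ 2.18 kg VSS/d

Y_obs = Y / (1 + k_d θ_c) = 0.538 / (1 + 0.0403 × 19.6) = 0.538 / 1.790 = 0.3006.
Substrate removed = Q·(S₀ − S) = 12.3 m³/d × (596 − 7.65) g/m³ = 7.24×10^3 g/d = 7.237 kg/d.
P_X = Y_obs · Q(S₀ − S) = 0.3006 × 7.237 = 2.175 kg VSS/d.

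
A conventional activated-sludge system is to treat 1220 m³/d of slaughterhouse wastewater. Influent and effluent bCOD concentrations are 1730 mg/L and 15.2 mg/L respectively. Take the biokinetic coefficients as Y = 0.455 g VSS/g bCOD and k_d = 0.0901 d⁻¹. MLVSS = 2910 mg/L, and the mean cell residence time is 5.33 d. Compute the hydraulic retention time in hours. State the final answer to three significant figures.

From the SRT design equation V = Y Q (S₀−S) θ_c / [X (1 + k_d θ_c)] = 0.455 × 1220 × (1730 − 15.2) × 5.33 / [2910 × (1 + 0.0901 × 5.33)] = 5.07×10^6 / 4307 = 1178 m³.
τ = V/Q = 1178/1220 = 0.9654 d, or 23.17 h.

τ ≈ 23.2 h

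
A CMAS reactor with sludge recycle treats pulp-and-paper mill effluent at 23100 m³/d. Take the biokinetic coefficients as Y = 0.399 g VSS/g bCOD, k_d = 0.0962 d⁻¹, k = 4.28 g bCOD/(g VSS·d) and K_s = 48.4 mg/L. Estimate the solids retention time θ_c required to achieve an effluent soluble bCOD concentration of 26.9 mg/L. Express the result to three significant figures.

θ_c ≈ 1.95 d

At the target effluent, Y k S/(K_s+S) = 0.399×4.28×26.9/75.30 = 0.6101 d⁻¹.
Then 1/θ_c = μ − k_d = 0.6101 − 0.0962 = 0.5139 d⁻¹, giving θ_c = 1.946 d.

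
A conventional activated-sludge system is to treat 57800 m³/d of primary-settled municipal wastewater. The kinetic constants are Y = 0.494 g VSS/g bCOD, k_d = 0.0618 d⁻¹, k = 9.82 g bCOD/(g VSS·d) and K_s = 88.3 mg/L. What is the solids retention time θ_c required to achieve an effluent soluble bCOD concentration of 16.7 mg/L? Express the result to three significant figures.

θ_c ≈ 1.41 d

From 1/θ_c = Y·k·S/(K_s + S) − k_d: Y·k·S/(K_s+S) = 0.494 × 9.82 × 16.7 / (88.3 + 16.7) = 0.7716 d⁻¹.
Then 1/θ_c = μ − k_d = 0.7716 − 0.0618 = 0.7098 d⁻¹, giving θ_c = 1.409 d.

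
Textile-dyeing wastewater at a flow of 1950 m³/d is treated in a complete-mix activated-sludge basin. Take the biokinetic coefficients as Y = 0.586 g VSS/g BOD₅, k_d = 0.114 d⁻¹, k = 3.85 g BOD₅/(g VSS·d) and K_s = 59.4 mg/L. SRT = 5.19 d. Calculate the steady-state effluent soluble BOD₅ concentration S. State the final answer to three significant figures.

S ≈ 9.34 mg/L

For a completely mixed reactor with recycle the Lawrence–McCarty relation gives S = K_s·(1 + k_d·θ_c) / [θ_c·(Y·k − k_d) − 1] = 59.4 × (1 + 0.114 × 5.19) / [5.19 × (0.586 × 3.85 − 0.114) − 1] = 94.54 / 10.12 = 9.345 mg/L.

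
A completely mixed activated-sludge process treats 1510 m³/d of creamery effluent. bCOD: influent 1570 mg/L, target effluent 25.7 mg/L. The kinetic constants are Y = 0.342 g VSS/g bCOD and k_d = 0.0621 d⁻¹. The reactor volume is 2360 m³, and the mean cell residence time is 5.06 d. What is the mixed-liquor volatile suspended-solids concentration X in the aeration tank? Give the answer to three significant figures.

X ≈ 1300 mg/L

From V·X·(1 + k_d·θ_c) = Y·Q·(S₀ − S)·θ_c: X = 0.342 × 1510 × (1570 − 25.7) × 5.06 / [2360 × (1 + 0.0621 × 5.06)] = 1301 mg/L.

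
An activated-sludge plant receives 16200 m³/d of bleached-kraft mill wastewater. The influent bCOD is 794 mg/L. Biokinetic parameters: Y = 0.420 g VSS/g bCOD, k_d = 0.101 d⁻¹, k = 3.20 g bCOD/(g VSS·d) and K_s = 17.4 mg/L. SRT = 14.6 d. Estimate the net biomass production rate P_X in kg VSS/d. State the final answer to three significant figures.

P_X ≈ 2180 kg VSS/d

For a completely mixed reactor with recycle the Lawrence–McCarty relation gives S = K_s·(1 + k_d·θ_c) / [θ_c·(Y·k − k_d) − 1] = 17.4 × (1 + 0.101 × 14.6) / [14.6 × (0.420 × 3.20 − 0.101) − 1] = 43.06 / 17.15 = 2.511 mg/L.
Correct the yield for decay: Y_obs = Y/(1 + k_d θ_c) = 0.420 / (1 + 0.101 × 14.6) = 0.420 / 2.475 = 0.1697.
Substrate removed = Q·(S₀ − S) = 16200 m³/d × (794 − 2.51) g/m³ = 1.28×10^7 g/d = 12822 kg/d.
Biomass produced: P_X = Y_obs·Q·ΔS = 0.1697 × 12822 ≈ 2176 kg VSS/d.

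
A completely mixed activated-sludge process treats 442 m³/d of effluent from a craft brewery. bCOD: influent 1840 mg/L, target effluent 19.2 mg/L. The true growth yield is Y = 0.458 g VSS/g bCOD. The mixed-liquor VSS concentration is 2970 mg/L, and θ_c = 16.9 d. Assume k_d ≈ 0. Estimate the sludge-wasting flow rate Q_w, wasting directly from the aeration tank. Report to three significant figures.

Q_w ≈ 124 m³/d

With k_d = 0 the design equation reduces to V = Y Q (S₀−S) θ_c / X = 0.458 × 442 × (1840 − 19.2) × 16.9 / 2970 = 2097 m³.
With mixed-liquor wasting, θ_c = V/Q_w, so Q_w = V/θ_c = 2097/16.9 = 124.1 m³/d.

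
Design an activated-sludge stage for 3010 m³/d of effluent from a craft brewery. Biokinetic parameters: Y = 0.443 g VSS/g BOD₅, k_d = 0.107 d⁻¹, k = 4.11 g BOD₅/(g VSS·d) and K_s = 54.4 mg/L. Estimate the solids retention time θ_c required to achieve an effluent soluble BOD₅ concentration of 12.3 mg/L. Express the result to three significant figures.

θ_c ≈ 4.37 d

Specific growth rate at S = 12.3 mg/L: μ = YkS/(K_s+S) = 0.443·4.11·12.3/(54.4+12.3) = 0.3358 d⁻¹.
Then 1/θ_c = μ − k_d = 0.3358 − 0.107 = 0.2288 d⁻¹, giving θ_c = 4.371 d.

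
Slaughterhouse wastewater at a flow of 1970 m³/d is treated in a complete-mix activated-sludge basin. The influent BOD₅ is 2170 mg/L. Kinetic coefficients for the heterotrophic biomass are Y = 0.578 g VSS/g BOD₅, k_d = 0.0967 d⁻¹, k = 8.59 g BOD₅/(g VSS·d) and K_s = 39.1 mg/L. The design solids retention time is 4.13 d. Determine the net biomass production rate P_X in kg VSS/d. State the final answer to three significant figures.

P_X ≈ 1760 kg VSS/d

For a completely mixed reactor with recycle the Lawrence–McCarty relation gives S = K_s·(1 + k_d·θ_c) / [θ_c·(Y·k − k_d) − 1] = 39.1 × (1 + 0.0967 × 4.13) / [4.13 × (0.578 × 8.59 − 0.0967) − 1] = 54.72 / 19.11 = 2.864 mg/L.
Correct the yield for decay: Y_obs = Y/(1 + k_d θ_c) = 0.578 / (1 + 0.0967 × 4.13) = 0.578 / 1.399 = 0.4130.
Mass of BOD₅ removed per day: Q(S₀ − S) = 1970 × 2167 g/m³ = 4269 kg/d.
Net biomass production P_X = Y_obs × Q·(S₀ − S) = 0.4130 × 4269 = 1763 kg VSS/d.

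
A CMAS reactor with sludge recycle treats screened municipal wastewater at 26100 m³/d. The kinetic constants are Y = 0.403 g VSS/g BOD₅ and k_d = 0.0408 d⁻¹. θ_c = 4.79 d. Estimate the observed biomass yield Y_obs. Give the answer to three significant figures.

Y_obs ≈ 0.337 g VSS/g BOD₅

The observed yield is Y_obs = Y/(1 + k_d·θ_c) = 0.403 / (1 + 0.0408 × 4.79) = 0.403 / 1.195 = 0.3371 g VSS per g BOD₅ removed.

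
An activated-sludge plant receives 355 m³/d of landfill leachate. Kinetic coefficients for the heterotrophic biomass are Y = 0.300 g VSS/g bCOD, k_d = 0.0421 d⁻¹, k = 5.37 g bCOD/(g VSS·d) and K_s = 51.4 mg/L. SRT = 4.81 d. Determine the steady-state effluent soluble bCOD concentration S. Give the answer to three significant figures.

From the Monod/SRT balance for a CMAS, S = K_s·(1+k_d θ_c)/[θ_c·(Y k − k_d) − 1] = 51.4 × (1 + 0.0421 × 4.81) / [4.81 × (0.300 × 5.37 − 0.0421) − 1] = 61.81 / 6.546 = 9.442 mg/L.

S ≈ 9.44 mg/L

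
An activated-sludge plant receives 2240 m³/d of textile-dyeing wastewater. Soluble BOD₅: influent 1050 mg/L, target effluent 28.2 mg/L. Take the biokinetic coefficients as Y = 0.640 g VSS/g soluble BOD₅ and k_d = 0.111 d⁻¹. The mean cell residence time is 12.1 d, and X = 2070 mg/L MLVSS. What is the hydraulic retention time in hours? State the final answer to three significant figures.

τ ≈ 39.2 h

From the SRT design equation V = Y Q (S₀−S) θ_c / [X (1 + k_d θ_c)] = 0.640 × 2240 × (1050 − 28.2) × 12.1 / [2070 × (1 + 0.111 × 12.1)] = 1.77×10^7 / 4850 = 3654 m³.
HRT = V/Q = 3654 m³ / 2240 m³·d⁻¹ = 1.631 d × 24 = 39.15 h.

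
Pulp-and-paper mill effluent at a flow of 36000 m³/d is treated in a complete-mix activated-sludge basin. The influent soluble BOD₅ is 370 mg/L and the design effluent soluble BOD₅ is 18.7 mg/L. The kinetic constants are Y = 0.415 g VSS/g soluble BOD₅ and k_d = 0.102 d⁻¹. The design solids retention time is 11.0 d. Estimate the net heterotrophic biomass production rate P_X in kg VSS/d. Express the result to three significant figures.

P_X ≈ 2470 kg VSS/d

Y_obs = Y / (1 + k_d θ_c) = 0.415 / (1 + 0.102 × 11.0) = 0.415 / 2.122 = 0.1956.
Q·(S₀ − S) = 36000 × (370 − 18.7) × 10⁻³ = 12647 kg/d removed.
So the net sludge growth is P_X = 0.1956 × 12647 = 2473 kg VSS/d.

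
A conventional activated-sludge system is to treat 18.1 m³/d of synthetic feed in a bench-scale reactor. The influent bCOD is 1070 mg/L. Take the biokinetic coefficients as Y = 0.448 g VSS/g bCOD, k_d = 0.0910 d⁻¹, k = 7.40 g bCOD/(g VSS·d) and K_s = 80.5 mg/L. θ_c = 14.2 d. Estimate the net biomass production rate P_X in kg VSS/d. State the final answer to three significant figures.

P_X ≈ 3.77 kg VSS/d

Effluent substrate depends only on kinetics and SRT: S = K_s(1 + k_d θ_c) / [θ_c(Yk − k_d) − 1] = 80.5 × (1 + 0.0910 × 14.2) / [14.2 × (0.448 × 7.40 − 0.0910) − 1] = 184.5 / 44.78 = 4.120 mg/L.
The observed yield is Y_obs = Y/(1 + k_d·θ_c) = 0.448 / (1 + 0.0910 × 14.2) = 0.448 / 2.292 = 0.1954 g VSS per g bCOD removed.
Q·(S₀ − S) = 18.1 × (1070 − 4.12) × 10⁻³ = 19.29 kg/d removed.
So the net sludge growth is P_X = 0.1954 × 19.29 = 3.771 kg VSS/d.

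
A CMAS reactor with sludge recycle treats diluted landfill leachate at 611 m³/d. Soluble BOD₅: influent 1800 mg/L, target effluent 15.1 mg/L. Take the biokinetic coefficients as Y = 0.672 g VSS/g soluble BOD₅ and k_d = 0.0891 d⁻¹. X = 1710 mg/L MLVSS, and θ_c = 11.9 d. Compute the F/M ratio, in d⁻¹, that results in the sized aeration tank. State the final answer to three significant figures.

F/M ≈ 0.260 d⁻¹

From the SRT design equation V = Y Q (S₀−S) θ_c / [X (1 + k_d θ_c)] = 0.672 × 611 × (1800 − 15.1) × 11.9 / [1710 × (1 + 0.0891 × 11.9)] = 8.72×10^6 / 3523 = 2475 m³.
Food-to-microorganism ratio F/M = Q S₀ / (V X) = 611 × 1800 / (2475 × 1710) = 0.2598 d⁻¹.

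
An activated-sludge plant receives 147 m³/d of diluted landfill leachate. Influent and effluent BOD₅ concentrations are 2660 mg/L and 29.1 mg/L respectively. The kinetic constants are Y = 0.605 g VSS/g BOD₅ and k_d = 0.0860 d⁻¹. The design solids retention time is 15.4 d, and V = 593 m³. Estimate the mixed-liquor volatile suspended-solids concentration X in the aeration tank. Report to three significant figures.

X ≈ 2610 mg/L

X = Y·Q·ΔS·θ_c / [V·(1 + k_d θ_c)] = 0.605 × 147 × (2660 − 29.1) × 15.4 / [593 × (1 + 0.0860 × 15.4)] = 2614 mg/L.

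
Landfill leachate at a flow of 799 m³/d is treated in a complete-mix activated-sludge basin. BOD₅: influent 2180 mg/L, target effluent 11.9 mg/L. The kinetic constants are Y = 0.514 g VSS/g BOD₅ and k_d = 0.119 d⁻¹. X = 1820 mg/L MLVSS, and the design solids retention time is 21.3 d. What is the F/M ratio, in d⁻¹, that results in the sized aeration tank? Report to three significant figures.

From the SRT design equation V = Y Q (S₀−S) θ_c / [X (1 + k_d θ_c)] = 0.514 × 799 × (2180 − 11.9) × 21.3 / [1820 × (1 + 0.119 × 21.3)] = 1.9×10^7 / 6433 = 2948 m³.
F/M = applied load / biomass = Q·S₀/(V·X) = 799 × 2180 / (2948 × 1820) = 0.3246 d⁻¹.

F/M ≈ 0.325 d⁻¹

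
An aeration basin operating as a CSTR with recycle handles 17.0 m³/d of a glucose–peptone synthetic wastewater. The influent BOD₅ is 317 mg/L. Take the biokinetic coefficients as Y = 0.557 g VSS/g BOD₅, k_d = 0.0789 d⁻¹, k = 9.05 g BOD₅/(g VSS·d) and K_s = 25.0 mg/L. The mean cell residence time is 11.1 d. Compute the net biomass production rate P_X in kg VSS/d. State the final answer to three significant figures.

P_X ≈ 1.60 kg VSS/d

For a completely mixed reactor with recycle the Lawrence–McCarty relation gives S = K_s·(1 + k_d·θ_c) / [θ_c·(Y·k − k_d) − 1] = 25.0 × (1 + 0.0789 × 11.1) / [11.1 × (0.557 × 9.05 − 0.0789) − 1] = 46.89 / 54.08 = 0.8672 mg/L.
Y_obs = Y / (1 + k_d θ_c) = 0.557 / (1 + 0.0789 × 11.1) = 0.557 / 1.876 = 0.2969.
ΔS = 317 − 0.867 = 316.1 mg/L, so the substrate removal rate is 17.0 × 316.1/1000 = 5.374 kg BOD₅/d.
So the net sludge growth is P_X = 0.2969 × 5.374 = 1.596 kg VSS/d.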